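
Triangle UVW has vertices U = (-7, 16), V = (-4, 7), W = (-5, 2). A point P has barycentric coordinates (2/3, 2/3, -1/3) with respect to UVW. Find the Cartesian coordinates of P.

(-17/3, 44/3)

P = (2/3)·U + (2/3)·V + (-1/3)·W.
x-coordinate: (2/3)·(-7) + (2/3)·(-4) + (-1/3)·(-5) = -17/3.
y-coordinate: (2/3)·16 + (2/3)·7 + (-1/3)·2 = 44/3.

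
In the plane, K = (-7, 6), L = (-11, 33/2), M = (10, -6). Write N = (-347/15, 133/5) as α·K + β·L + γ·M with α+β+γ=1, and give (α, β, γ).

Signed area of the reference triangle: [KLM] = ½·((-7)·(33/2−(-6)) + (-11)·(-6−6) + 10·(6−(33/2))) = ½·(-315/2 + 132 − 105) = -261/4.
[NLM] = ½·((-347/15)·(33/2−(-6)) + (-11)·(-6−(133/5)) + 10·(133/5−(33/2))) = ½·(-1041/2 + 1793/5 + 101) = -609/20, so the K-coordinate is (-609/20)/(-261/4) = 7/15.
[KNM] = ½·((-7)·(133/5−(-6)) + (-347/15)·(-6−6) + 10·(6−(133/5))) = ½·(-1141/5 + 1388/5 − 206) = -783/10, so the L-coordinate is 6/5.
[KLN] = ½·((-7)·(33/2−(133/5)) + (-11)·(133/5−6) + (-347/15)·(6−(33/2))) = ½·(707/10 − 1133/5 + 2429/10) = 87/2, so the M-coordinate is -2/3.

(7/15, 6/5, -2/3)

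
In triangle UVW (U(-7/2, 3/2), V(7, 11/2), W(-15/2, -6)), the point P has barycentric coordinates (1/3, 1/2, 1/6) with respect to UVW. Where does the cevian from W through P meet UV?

(14/5, 39/10)

Line WP meets UV where the W-coordinate vanishes; zeroing P's W-weight and renormalizing leaves U, V-weights 1/3 : 1/2 → (2/5, 3/5).
So Q = (2/5)·U + (3/5)·V = (14/5, 39/10).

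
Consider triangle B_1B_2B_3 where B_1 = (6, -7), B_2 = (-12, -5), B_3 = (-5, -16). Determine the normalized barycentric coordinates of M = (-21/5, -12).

Signed area of the reference triangle: [B_1B_2B_3] = ½·(6·(-5−(-16)) + (-12)·(-16−(-7)) + (-5)·(-7−(-5))) = ½·(66 + 108 + 10) = 92.
[MB_2B_3] = ½·((-21/5)·(-5−(-16)) + (-12)·(-16−(-12)) + (-5)·(-12−(-5))) = ½·(-231/5 + 48 + 35) = 92/5, so the B_1-coordinate is (92/5)/92 = 1/5.
[B_1MB_3] = ½·(6·(-12−(-16)) + (-21/5)·(-16−(-7)) + (-5)·(-7−(-12))) = ½·(24 + 189/5 − 25) = 92/5, so the B_2-coordinate is 1/5.
[B_1B_2M] = ½·(6·(-5−(-12)) + (-12)·(-12−(-7)) + (-21/5)·(-7−(-5))) = ½·(42 + 60 + 42/5) = 276/5, so the B_3-coordinate is 3/5.

(1/5, 1/5, 3/5)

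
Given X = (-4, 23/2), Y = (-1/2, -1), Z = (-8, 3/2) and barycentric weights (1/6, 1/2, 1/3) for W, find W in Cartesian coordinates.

W = (1/6)·X + (1/2)·Y + (1/3)·Z.
x-coordinate: (1/6)·(-4) + (1/2)·(-1/2) + (1/3)·(-8) = -43/12.
y-coordinate: (1/6)·(23/2) + (1/2)·(-1) + (1/3)·(3/2) = 23/12.

(-43/12, 23/12)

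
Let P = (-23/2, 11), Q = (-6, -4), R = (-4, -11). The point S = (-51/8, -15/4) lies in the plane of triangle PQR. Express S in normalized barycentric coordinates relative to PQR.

(1/4, 1/4, 1/2)

Signed area of the reference triangle: [PQR] = ½·((-23/2)·(-4−(-11)) + (-6)·(-11−11) + (-4)·(11−(-4))) = ½·(-161/2 + 132 − 60) = -17/4.
[SQR] = ½·((-51/8)·(-4−(-11)) + (-6)·(-11−(-15/4)) + (-4)·(-15/4−(-4))) = ½·(-357/8 + 87/2 − 1) = -17/16, so the P-coordinate is (-17/16)/(-17/4) = 1/4.
[PSR] = ½·((-23/2)·(-15/4−(-11)) + (-51/8)·(-11−11) + (-4)·(11−(-15/4))) = ½·(-667/8 + 561/4 − 59) = -17/16, so the Q-coordinate is 1/4.
[PQS] = ½·((-23/2)·(-4−(-15/4)) + (-6)·(-15/4−11) + (-51/8)·(11−(-4))) = ½·(23/8 + 177/2 − 765/8) = -17/8, so the R-coordinate is 1/2.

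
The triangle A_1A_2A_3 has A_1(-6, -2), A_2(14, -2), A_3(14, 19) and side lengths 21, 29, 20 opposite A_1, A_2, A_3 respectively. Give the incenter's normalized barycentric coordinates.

(3/10, 29/70, 2/7)

The incenter has barycentric coordinates proportional to the opposite side lengths: (21 : 29 : 20).
Normalizing by 21+29+20 = 70 gives (3/10, 29/70, 2/7).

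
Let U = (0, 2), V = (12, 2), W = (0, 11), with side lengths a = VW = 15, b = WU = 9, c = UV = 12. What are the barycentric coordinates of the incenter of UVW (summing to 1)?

The incenter has barycentric coordinates proportional to the opposite side lengths: (15 : 9 : 12).
Normalizing by 15+9+12 = 36 gives (5/12, 1/4, 1/3).

(5/12, 1/4, 1/3)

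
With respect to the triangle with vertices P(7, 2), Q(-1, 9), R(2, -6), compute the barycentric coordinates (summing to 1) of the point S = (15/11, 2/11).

(1/11, 4/11, 6/11)

Signed area of the reference triangle: [PQR] = ½·(7·(9−(-6)) + (-1)·(-6−2) + 2·(2−9)) = ½·(105 + 8 − 14) = 99/2.
[SQR] = ½·((15/11)·(9−(-6)) + (-1)·(-6−(2/11)) + 2·(2/11−9)) = ½·(225/11 + 68/11 − 194/11) = 9/2, so the P-coordinate is (9/2)/(99/2) = 1/11.
[PSR] = ½·(7·(2/11−(-6)) + (15/11)·(-6−2) + 2·(2−(2/11))) = ½·(476/11 − 120/11 + 40/11) = 18, so the Q-coordinate is 4/11.
[PQS] = ½·(7·(9−(2/11)) + (-1)·(2/11−2) + (15/11)·(2−9)) = ½·(679/11 + 20/11 − 105/11) = 27, so the R-coordinate is 6/11.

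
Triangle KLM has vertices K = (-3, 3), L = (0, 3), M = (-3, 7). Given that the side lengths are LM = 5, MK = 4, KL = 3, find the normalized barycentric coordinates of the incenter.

(5/12, 1/3, 1/4)

The incenter has barycentric coordinates proportional to the opposite side lengths: (5 : 4 : 3).
Normalizing by 5+4+3 = 12 gives (5/12, 1/3, 1/4).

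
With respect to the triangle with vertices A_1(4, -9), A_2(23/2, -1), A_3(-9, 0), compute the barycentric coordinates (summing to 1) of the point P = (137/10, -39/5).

(4/5, 3/5, -2/5)

Signed area of the reference triangle: [A_1A_2A_3] = ½·(4·(-1−0) + (23/2)·(0−(-9)) + (-9)·(-9−(-1))) = ½·(-4 + 207/2 + 72) = 343/4.
[PA_2A_3] = ½·((137/10)·(-1−0) + (23/2)·(0−(-39/5)) + (-9)·(-39/5−(-1))) = ½·(-137/10 + 897/10 + 306/5) = 343/5, so the A_1-coordinate is (343/5)/(343/4) = 4/5.
[A_1PA_3] = ½·(4·(-39/5−0) + (137/10)·(0−(-9)) + (-9)·(-9−(-39/5))) = ½·(-156/5 + 1233/10 + 54/5) = 1029/20, so the A_2-coordinate is 3/5.
[A_1A_2P] = ½·(4·(-1−(-39/5)) + (23/2)·(-39/5−(-9)) + (137/10)·(-9−(-1))) = ½·(136/5 + 69/5 − 548/5) = -343/10, so the A_3-coordinate is -2/5.
Check: 4/5 + 3/5 − 2/5 = 1.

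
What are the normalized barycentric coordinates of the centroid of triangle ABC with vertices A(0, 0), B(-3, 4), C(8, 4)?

The centroid is the average of the vertices, so each weight is 1/3.

(1/3, 1/3, 1/3)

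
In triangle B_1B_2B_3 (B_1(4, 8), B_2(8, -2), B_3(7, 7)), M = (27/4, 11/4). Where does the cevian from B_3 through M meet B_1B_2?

Barycentric coordinates of M with respect to B_1B_2B_3: (1/4, 1/2, 1/4).
On side B_1B_2 the B_3-coordinate is zero; dropping M's B_3-weight 1/4 and renormalizing the remaining 1/4 : 1/2 gives weights 1/3, 2/3 on B_1, B_2.
N = (1/3)·(4, 8) + (2/3)·(8, -2) = (20/3, 4/3).

(20/3, 4/3)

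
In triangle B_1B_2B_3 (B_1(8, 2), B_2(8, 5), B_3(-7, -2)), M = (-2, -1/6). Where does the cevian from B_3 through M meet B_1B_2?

(8, 7/2)

Barycentric coordinates of M with respect to B_1B_2B_3: (1/6, 1/6, 2/3).
On side B_1B_2 the B_3-coordinate is zero; dropping M's B_3-weight 2/3 and renormalizing the remaining 1/6 : 1/6 gives weights 1/2, 1/2 on B_1, B_2.
N = (1/2)·(8, 2) + (1/2)·(8, 5) = (8, 7/2).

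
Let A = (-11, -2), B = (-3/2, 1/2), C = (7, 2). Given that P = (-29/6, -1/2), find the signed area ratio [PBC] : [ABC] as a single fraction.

1/2

[ABC] = ½·((-11)·(1/2−2) + (-3/2)·(2−(-2)) + 7·(-2−(1/2))) = ½·(33/2 − 6 − 35/2) = -7/2.
[PBC] = ½·((-29/6)·(1/2−2) + (-3/2)·(2−(-1/2)) + 7·(-1/2−(1/2))) = ½·(29/4 − 15/4 − 7) = -7/4, so the ratio is (-7/4)/(-7/2) = 1/2.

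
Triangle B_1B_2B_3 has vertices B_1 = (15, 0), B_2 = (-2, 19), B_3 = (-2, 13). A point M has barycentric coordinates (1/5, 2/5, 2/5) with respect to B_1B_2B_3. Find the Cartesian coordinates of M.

(7/5, 64/5)

M = (1/5)·B_1 + (2/5)·B_2 + (2/5)·B_3.
x-coordinate: (1/5)·15 + (2/5)·(-2) + (2/5)·(-2) = 7/5.
y-coordinate: (1/5)·0 + (2/5)·19 + (2/5)·13 = 64/5.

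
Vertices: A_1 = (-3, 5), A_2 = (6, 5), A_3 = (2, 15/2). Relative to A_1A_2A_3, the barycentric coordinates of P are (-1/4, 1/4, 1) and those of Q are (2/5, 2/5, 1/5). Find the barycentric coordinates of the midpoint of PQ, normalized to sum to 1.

(3/40, 13/40, 3/5)

Since both coordinate triples sum to 1, the midpoint's barycentrics are the componentwise average.
(-1/4+2/5)/2 = 3/40; similarly 13/40 and 3/5.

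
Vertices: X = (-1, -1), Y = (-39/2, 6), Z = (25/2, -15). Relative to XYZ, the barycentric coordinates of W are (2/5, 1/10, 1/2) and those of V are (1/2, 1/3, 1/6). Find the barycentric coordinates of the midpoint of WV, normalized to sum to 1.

(9/20, 13/60, 1/3)

Since both coordinate triples sum to 1, the midpoint's barycentrics are the componentwise average.
(2/5+1/2)/2 = 9/20; similarly 13/60 and 1/3.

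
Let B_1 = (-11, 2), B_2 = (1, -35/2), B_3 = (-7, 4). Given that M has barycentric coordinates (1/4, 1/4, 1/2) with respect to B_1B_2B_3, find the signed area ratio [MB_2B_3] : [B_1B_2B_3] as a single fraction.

The signed ratio [MB_2B_3]/[B_1B_2B_3] equals the barycentric coordinate of M at vertex B_1, which is 1/4.

1/4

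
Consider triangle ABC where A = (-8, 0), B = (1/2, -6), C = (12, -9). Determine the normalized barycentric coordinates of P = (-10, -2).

(1/3, 4/3, -2/3)

Signed area of the reference triangle: [ABC] = ½·((-8)·(-6−(-9)) + (1/2)·(-9−0) + 12·(0−(-6))) = ½·(-24 − 9/2 + 72) = 87/4.
[PBC] = ½·((-10)·(-6−(-9)) + (1/2)·(-9−(-2)) + 12·(-2−(-6))) = ½·(-30 − 7/2 + 48) = 29/4, so the A-coordinate is (29/4)/(87/4) = 1/3.
[APC] = ½·((-8)·(-2−(-9)) + (-10)·(-9−0) + 12·(0−(-2))) = ½·(-56 + 90 + 24) = 29, so the B-coordinate is 4/3.
[ABP] = ½·((-8)·(-6−(-2)) + (1/2)·(-2−0) + (-10)·(0−(-6))) = ½·(32 − 1 − 60) = -29/2, so the C-coordinate is -2/3.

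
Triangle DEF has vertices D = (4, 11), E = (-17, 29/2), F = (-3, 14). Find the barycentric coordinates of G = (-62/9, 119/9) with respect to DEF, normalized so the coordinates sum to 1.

Signed area of the reference triangle: [DEF] = ½·(4·(29/2−14) + (-17)·(14−11) + (-3)·(11−(29/2))) = ½·(2 − 51 + 21/2) = -77/4.
[GEF] = ½·((-62/9)·(29/2−14) + (-17)·(14−(119/9)) + (-3)·(119/9−(29/2))) = ½·(-31/9 − 119/9 + 23/6) = -77/12, so the D-coordinate is (-77/12)/(-77/4) = 1/3.
[DGF] = ½·(4·(119/9−14) + (-62/9)·(14−11) + (-3)·(11−(119/9))) = ½·(-28/9 − 62/3 + 20/3) = -77/9, so the E-coordinate is 4/9.
[DEG] = ½·(4·(29/2−(119/9)) + (-17)·(119/9−11) + (-62/9)·(11−(29/2))) = ½·(46/9 − 340/9 + 217/9) = -77/18, so the F-coordinate is 2/9.

(1/3, 4/9, 2/9)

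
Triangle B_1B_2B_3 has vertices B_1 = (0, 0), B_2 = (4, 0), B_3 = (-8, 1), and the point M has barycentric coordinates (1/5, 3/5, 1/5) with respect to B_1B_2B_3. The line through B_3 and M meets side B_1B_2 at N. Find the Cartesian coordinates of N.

(3, 0)

Line B_3M meets B_1B_2 where the B_3-coordinate vanishes; zeroing M's B_3-weight and renormalizing leaves B_1, B_2-weights 1/5 : 3/5 → (1/4, 3/4).
So N = (1/4)·B_1 + (3/4)·B_2 = (3, 0).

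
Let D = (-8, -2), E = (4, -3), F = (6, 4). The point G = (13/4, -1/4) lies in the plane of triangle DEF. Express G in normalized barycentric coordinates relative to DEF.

(1/8, 1/2, 3/8)

Signed area of the reference triangle: [DEF] = ½·((-8)·(-3−4) + 4·(4−(-2)) + 6·(-2−(-3))) = ½·(56 + 24 + 6) = 43.
[GEF] = ½·((13/4)·(-3−4) + 4·(4−(-1/4)) + 6·(-1/4−(-3))) = ½·(-91/4 + 17 + 33/2) = 43/8, so the D-coordinate is (43/8)/43 = 1/8.
[DGF] = ½·((-8)·(-1/4−4) + (13/4)·(4−(-2)) + 6·(-2−(-1/4))) = ½·(34 + 39/2 − 21/2) = 43/2, so the E-coordinate is 1/2.
[DEG] = ½·((-8)·(-3−(-1/4)) + 4·(-1/4−(-2)) + (13/4)·(-2−(-3))) = ½·(22 + 7 + 13/4) = 129/8, so the F-coordinate is 3/8.
Check: 1/8 + 1/2 + 3/8 = 1.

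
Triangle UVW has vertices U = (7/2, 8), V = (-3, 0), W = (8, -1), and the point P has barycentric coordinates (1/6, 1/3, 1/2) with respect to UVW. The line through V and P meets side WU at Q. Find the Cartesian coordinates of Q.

(55/8, 5/4)

Line VP meets WU where the V-coordinate vanishes; zeroing P's V-weight and renormalizing leaves W, U-weights 1/2 : 1/6 → (3/4, 1/4).
So Q = (3/4)·W + (1/4)·U = (55/8, 5/4).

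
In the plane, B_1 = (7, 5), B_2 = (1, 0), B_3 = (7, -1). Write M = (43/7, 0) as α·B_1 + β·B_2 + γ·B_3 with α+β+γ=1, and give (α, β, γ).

(1/7, 1/7, 5/7)

Signed area of the reference triangle: [B_1B_2B_3] = ½·(7·(0−(-1)) + 1·(-1−5) + 7·(5−0)) = ½·(7 − 6 + 35) = 18.
[MB_2B_3] = ½·((43/7)·(0−(-1)) + 1·(-1−0) + 7·(0−0)) = ½·(43/7 − 1 + 0) = 18/7, so the B_1-coordinate is (18/7)/18 = 1/7.
[B_1MB_3] = ½·(7·(0−(-1)) + (43/7)·(-1−5) + 7·(5−0)) = ½·(7 − 258/7 + 35) = 18/7, so the B_2-coordinate is 1/7.
[B_1B_2M] = ½·(7·(0−0) + 1·(0−5) + (43/7)·(5−0)) = ½·(0 − 5 + 215/7) = 90/7, so the B_3-coordinate is 5/7.
Check: 1/7 + 1/7 + 5/7 = 1.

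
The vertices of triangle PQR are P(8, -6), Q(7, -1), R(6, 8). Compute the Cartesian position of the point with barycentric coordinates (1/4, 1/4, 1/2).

(27/4, 9/4)

S = (1/4)·P + (1/4)·Q + (1/2)·R.
x-coordinate: (1/4)·8 + (1/4)·7 + (1/2)·6 = 27/4.
y-coordinate: (1/4)·(-6) + (1/4)·(-1) + (1/2)·8 = 9/4.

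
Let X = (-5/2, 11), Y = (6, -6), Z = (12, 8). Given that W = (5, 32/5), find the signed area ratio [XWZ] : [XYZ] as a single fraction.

1/5

[XYZ] = ½·((-5/2)·(-6−8) + 6·(8−11) + 12·(11−(-6))) = ½·(35 − 18 + 204) = 221/2.
[XWZ] = ½·((-5/2)·(32/5−8) + 5·(8−11) + 12·(11−(32/5))) = ½·(4 − 15 + 276/5) = 221/10, so the ratio is (221/10)/(221/2) = 1/5.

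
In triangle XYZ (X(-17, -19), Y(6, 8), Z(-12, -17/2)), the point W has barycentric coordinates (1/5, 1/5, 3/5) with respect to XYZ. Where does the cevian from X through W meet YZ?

Line XW meets YZ where the X-coordinate vanishes; zeroing W's X-weight and renormalizing leaves Y, Z-weights 1/5 : 3/5 → (1/4, 3/4).
So V = (1/4)·Y + (3/4)·Z = (-15/2, -35/8).

(-15/2, -35/8)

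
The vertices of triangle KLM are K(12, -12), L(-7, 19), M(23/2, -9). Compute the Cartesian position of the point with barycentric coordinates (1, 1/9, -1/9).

(179/18, -80/9)

N = 1·K + (1/9)·L + (-1/9)·M.
x-coordinate: 1·12 + (1/9)·(-7) + (-1/9)·(23/2) = 179/18.
y-coordinate: 1·(-12) + (1/9)·19 + (-1/9)·(-9) = -80/9.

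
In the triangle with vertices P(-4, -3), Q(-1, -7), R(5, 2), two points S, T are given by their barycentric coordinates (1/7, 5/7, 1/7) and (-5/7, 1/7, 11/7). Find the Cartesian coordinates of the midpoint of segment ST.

Barycentric coordinates of the midpoint are the average: (-2/7, 3/7, 6/7).
Converting: (-2/7)·P + (3/7)·Q + (6/7)·R = (5, -3/7).

(5, -3/7)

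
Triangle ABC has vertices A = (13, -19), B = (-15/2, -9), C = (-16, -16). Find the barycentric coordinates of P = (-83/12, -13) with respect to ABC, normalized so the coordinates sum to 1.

Signed area of the reference triangle: [ABC] = ½·(13·(-9−(-16)) + (-15/2)·(-16−(-19)) + (-16)·(-19−(-9))) = ½·(91 − 45/2 + 160) = 457/4.
[PBC] = ½·((-83/12)·(-9−(-16)) + (-15/2)·(-16−(-13)) + (-16)·(-13−(-9))) = ½·(-581/12 + 45/2 + 64) = 457/24, so the A-coordinate is (457/24)/(457/4) = 1/6.
[APC] = ½·(13·(-13−(-16)) + (-83/12)·(-16−(-19)) + (-16)·(-19−(-13))) = ½·(39 − 83/4 + 96) = 457/8, so the B-coordinate is 1/2.
[ABP] = ½·(13·(-9−(-13)) + (-15/2)·(-13−(-19)) + (-83/12)·(-19−(-9))) = ½·(52 − 45 + 415/6) = 457/12, so the C-coordinate is 1/3.
Check: 1/6 + 1/2 + 1/3 = 1.

(1/6, 1/2, 1/3)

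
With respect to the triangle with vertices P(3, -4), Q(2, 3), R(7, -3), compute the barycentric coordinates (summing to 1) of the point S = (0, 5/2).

(1/2, 1, -1/2)

Signed area of the reference triangle: [PQR] = ½·(3·(3−(-3)) + 2·(-3−(-4)) + 7·(-4−3)) = ½·(18 + 2 − 49) = -29/2.
[SQR] = ½·(0·(3−(-3)) + 2·(-3−(5/2)) + 7·(5/2−3)) = ½·(0 − 11 − 7/2) = -29/4, so the P-coordinate is (-29/4)/(-29/2) = 1/2.
[PSR] = ½·(3·(5/2−(-3)) + 0·(-3−(-4)) + 7·(-4−(5/2))) = ½·(33/2 + 0 − 91/2) = -29/2, so the Q-coordinate is 1.
[PQS] = ½·(3·(3−(5/2)) + 2·(5/2−(-4)) + 0·(-4−3)) = ½·(3/2 + 13 + 0) = 29/4, so the R-coordinate is -1/2.
Check: 1/2 + 1 − 1/2 = 1.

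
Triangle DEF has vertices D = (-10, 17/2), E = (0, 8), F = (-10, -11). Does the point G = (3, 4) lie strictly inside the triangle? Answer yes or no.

no

Barycentric coordinates of G: (-97/195, 13/10, 77/390).
The three coordinates are negative, positive, positive; a point is interior exactly when all three are positive.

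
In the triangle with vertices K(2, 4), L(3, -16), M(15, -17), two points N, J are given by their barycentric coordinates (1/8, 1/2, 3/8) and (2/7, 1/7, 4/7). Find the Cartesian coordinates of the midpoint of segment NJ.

Barycentric coordinates of the midpoint are the average: (23/112, 9/28, 53/112).
Converting: (23/112)·K + (9/28)·L + (53/112)·M = (949/112, -1385/112).

(949/112, -1385/112)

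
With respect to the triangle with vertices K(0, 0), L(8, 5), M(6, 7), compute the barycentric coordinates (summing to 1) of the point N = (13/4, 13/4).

(1/2, 1/8, 3/8)

Signed area of the reference triangle: [KLM] = ½·(0·(5−7) + 8·(7−0) + 6·(0−5)) = ½·(0 + 56 − 30) = 13.
[NLM] = ½·((13/4)·(5−7) + 8·(7−(13/4)) + 6·(13/4−5)) = ½·(-13/2 + 30 − 21/2) = 13/2, so the K-coordinate is (13/2)/13 = 1/2.
[KNM] = ½·(0·(13/4−7) + (13/4)·(7−0) + 6·(0−(13/4))) = ½·(0 + 91/4 − 39/2) = 13/8, so the L-coordinate is 1/8.
[KLN] = ½·(0·(5−(13/4)) + 8·(13/4−0) + (13/4)·(0−5)) = ½·(0 + 26 − 65/4) = 39/8, so the M-coordinate is 3/8.
Check: 1/2 + 1/8 + 3/8 = 1.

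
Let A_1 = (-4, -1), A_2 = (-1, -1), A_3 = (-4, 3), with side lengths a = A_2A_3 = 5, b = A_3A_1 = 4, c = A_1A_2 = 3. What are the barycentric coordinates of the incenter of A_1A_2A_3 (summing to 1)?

(5/12, 1/3, 1/4)

The incenter has barycentric coordinates proportional to the opposite side lengths: (5 : 4 : 3).
Normalizing by 5+4+3 = 12 gives (5/12, 1/3, 1/4).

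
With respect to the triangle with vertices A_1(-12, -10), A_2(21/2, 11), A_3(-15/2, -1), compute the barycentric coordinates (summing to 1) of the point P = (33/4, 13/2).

(1/2, 1, -1/2)

Signed area of the reference triangle: [A_1A_2A_3] = ½·((-12)·(11−(-1)) + (21/2)·(-1−(-10)) + (-15/2)·(-10−11)) = ½·(-144 + 189/2 + 315/2) = 54.
[PA_2A_3] = ½·((33/4)·(11−(-1)) + (21/2)·(-1−(13/2)) + (-15/2)·(13/2−11)) = ½·(99 − 315/4 + 135/4) = 27, so the A_1-coordinate is 27/54 = 1/2.
[A_1PA_3] = ½·((-12)·(13/2−(-1)) + (33/4)·(-1−(-10)) + (-15/2)·(-10−(13/2))) = ½·(-90 + 297/4 + 495/4) = 54, so the A_2-coordinate is 1.
[A_1A_2P] = ½·((-12)·(11−(13/2)) + (21/2)·(13/2−(-10)) + (33/4)·(-10−11)) = ½·(-54 + 693/4 − 693/4) = -27, so the A_3-coordinate is -1/2.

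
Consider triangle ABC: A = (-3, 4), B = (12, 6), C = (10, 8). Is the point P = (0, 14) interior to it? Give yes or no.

Barycentric coordinates of P: (4/17, -59/17, 72/17).
The three coordinates are positive, negative, positive; a point is interior exactly when all three are positive.

no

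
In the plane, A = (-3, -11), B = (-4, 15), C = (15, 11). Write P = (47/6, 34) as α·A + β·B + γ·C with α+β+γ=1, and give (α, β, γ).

(-5/6, 7/6, 2/3)

Signed area of the reference triangle: [ABC] = ½·((-3)·(15−11) + (-4)·(11−(-11)) + 15·(-11−15)) = ½·(-12 − 88 − 390) = -245.
[PBC] = ½·((47/6)·(15−11) + (-4)·(11−34) + 15·(34−15)) = ½·(94/3 + 92 + 285) = 1225/6, so the A-coordinate is (1225/6)/(-245) = -5/6.
[APC] = ½·((-3)·(34−11) + (47/6)·(11−(-11)) + 15·(-11−34)) = ½·(-69 + 517/3 − 675) = -1715/6, so the B-coordinate is 7/6.
[ABP] = ½·((-3)·(15−34) + (-4)·(34−(-11)) + (47/6)·(-11−15)) = ½·(57 − 180 − 611/3) = -490/3, so the C-coordinate is 2/3.
Check: -5/6 + 7/6 + 2/3 = 1.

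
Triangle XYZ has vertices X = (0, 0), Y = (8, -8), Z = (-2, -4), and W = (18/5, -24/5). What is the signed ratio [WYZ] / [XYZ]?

[XYZ] = ½·(0·(-8−(-4)) + 8·(-4−0) + (-2)·(0−(-8))) = ½·(0 − 32 − 16) = -24.
[WYZ] = ½·((18/5)·(-8−(-4)) + 8·(-4−(-24/5)) + (-2)·(-24/5−(-8))) = ½·(-72/5 + 32/5 − 32/5) = -36/5, so the ratio is (-36/5)/(-24) = 3/10.

3/10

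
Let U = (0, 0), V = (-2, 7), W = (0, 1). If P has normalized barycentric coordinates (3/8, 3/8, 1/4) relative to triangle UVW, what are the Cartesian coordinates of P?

(-3/4, 23/8)

P = (3/8)·U + (3/8)·V + (1/4)·W.
x-coordinate: (3/8)·0 + (3/8)·(-2) + (1/4)·0 = -3/4.
y-coordinate: (3/8)·0 + (3/8)·7 + (1/4)·1 = 23/8.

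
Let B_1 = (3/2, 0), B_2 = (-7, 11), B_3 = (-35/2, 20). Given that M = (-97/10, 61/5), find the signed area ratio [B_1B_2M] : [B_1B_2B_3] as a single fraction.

[B_1B_2B_3] = ½·((3/2)·(11−20) + (-7)·(20−0) + (-35/2)·(0−11)) = ½·(-27/2 − 140 + 385/2) = 39/2.
[B_1B_2M] = ½·((3/2)·(11−(61/5)) + (-7)·(61/5−0) + (-97/10)·(0−11)) = ½·(-9/5 − 427/5 + 1067/10) = 39/4, so the ratio is (39/4)/(39/2) = 1/2.

1/2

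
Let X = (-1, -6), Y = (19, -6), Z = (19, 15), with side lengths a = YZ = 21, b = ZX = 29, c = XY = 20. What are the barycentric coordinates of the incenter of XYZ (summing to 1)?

The incenter has barycentric coordinates proportional to the opposite side lengths: (21 : 29 : 20).
Normalizing by 21+29+20 = 70 gives (3/10, 29/70, 2/7).

(3/10, 29/70, 2/7)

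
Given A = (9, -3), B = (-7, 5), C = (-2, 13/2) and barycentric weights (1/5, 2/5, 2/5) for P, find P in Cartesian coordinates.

(-9/5, 4)

P = (1/5)·A + (2/5)·B + (2/5)·C.
x-coordinate: (1/5)·9 + (2/5)·(-7) + (2/5)·(-2) = -9/5.
y-coordinate: (1/5)·(-3) + (2/5)·5 + (2/5)·(13/2) = 4.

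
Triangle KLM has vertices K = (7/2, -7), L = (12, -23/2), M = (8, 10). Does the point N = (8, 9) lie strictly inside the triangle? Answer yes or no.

yes

Barycentric coordinates of N: (16/659, 18/659, 625/659).
The three coordinates are positive, positive, positive; a point is interior exactly when all three are positive.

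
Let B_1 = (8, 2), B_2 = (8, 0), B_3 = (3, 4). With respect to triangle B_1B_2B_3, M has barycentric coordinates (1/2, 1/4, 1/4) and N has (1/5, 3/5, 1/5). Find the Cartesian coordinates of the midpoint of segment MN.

(55/8, 8/5)

Barycentric coordinates of the midpoint are the average: (7/20, 17/40, 9/40).
Converting: (7/20)·B_1 + (17/40)·B_2 + (9/40)·B_3 = (55/8, 8/5).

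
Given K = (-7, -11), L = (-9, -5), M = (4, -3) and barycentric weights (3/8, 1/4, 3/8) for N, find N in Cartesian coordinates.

N = (3/8)·K + (1/4)·L + (3/8)·M.
x-coordinate: (3/8)·(-7) + (1/4)·(-9) + (3/8)·4 = -27/8.
y-coordinate: (3/8)·(-11) + (1/4)·(-5) + (3/8)·(-3) = -13/2.

(-27/8, -13/2)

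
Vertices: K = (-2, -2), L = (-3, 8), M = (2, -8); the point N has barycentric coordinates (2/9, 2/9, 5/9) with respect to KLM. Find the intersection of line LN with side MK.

Line LN meets MK where the L-coordinate vanishes; zeroing N's L-weight and renormalizing leaves M, K-weights 5/9 : 2/9 → (5/7, 2/7).
So J = (5/7)·M + (2/7)·K = (6/7, -44/7).

(6/7, -44/7)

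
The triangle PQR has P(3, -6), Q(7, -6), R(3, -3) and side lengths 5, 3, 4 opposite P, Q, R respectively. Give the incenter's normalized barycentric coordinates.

The incenter has barycentric coordinates proportional to the opposite side lengths: (5 : 3 : 4).
Normalizing by 5+3+4 = 12 gives (5/12, 1/4, 1/3).

(5/12, 1/4, 1/3)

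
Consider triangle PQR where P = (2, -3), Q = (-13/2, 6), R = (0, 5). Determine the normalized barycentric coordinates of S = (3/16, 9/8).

Signed area of the reference triangle: [PQR] = ½·(2·(6−5) + (-13/2)·(5−(-3)) + 0·(-3−6)) = ½·(2 − 52 + 0) = -25.
[SQR] = ½·((3/16)·(6−5) + (-13/2)·(5−(9/8)) + 0·(9/8−6)) = ½·(3/16 − 403/16 + 0) = -25/2, so the P-coordinate is (-25/2)/(-25) = 1/2.
[PSR] = ½·(2·(9/8−5) + (3/16)·(5−(-3)) + 0·(-3−(9/8))) = ½·(-31/4 + 3/2 + 0) = -25/8, so the Q-coordinate is 1/8.
[PQS] = ½·(2·(6−(9/8)) + (-13/2)·(9/8−(-3)) + (3/16)·(-3−6)) = ½·(39/4 − 429/16 − 27/16) = -75/8, so the R-coordinate is 3/8.
Check: 1/2 + 1/8 + 3/8 = 1.

(1/2, 1/8, 3/8)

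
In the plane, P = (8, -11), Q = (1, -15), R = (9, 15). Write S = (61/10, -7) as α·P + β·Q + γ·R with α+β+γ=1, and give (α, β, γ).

Signed area of the reference triangle: [PQR] = ½·(8·(-15−15) + 1·(15−(-11)) + 9·(-11−(-15))) = ½·(-240 + 26 + 36) = -89.
[SQR] = ½·((61/10)·(-15−15) + 1·(15−(-7)) + 9·(-7−(-15))) = ½·(-183 + 22 + 72) = -89/2, so the P-coordinate is (-89/2)/(-89) = 1/2.
[PSR] = ½·(8·(-7−15) + (61/10)·(15−(-11)) + 9·(-11−(-7))) = ½·(-176 + 793/5 − 36) = -267/10, so the Q-coordinate is 3/10.
[PQS] = ½·(8·(-15−(-7)) + 1·(-7−(-11)) + (61/10)·(-11−(-15))) = ½·(-64 + 4 + 122/5) = -89/5, so the R-coordinate is 1/5.
Check: 1/2 + 3/10 + 1/5 = 1.

(1/2, 3/10, 1/5)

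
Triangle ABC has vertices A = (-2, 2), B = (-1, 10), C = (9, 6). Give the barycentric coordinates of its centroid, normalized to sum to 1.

The centroid is the average of the vertices, so each weight is 1/3.

(1/3, 1/3, 1/3)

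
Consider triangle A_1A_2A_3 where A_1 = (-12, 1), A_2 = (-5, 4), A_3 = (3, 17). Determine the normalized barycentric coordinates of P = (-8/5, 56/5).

Signed area of the reference triangle: [A_1A_2A_3] = ½·((-12)·(4−17) + (-5)·(17−1) + 3·(1−4)) = ½·(156 − 80 − 9) = 67/2.
[PA_2A_3] = ½·((-8/5)·(4−17) + (-5)·(17−(56/5)) + 3·(56/5−4)) = ½·(104/5 − 29 + 108/5) = 67/10, so the A_1-coordinate is (67/10)/(67/2) = 1/5.
[A_1PA_3] = ½·((-12)·(56/5−17) + (-8/5)·(17−1) + 3·(1−(56/5))) = ½·(348/5 − 128/5 − 153/5) = 67/10, so the A_2-coordinate is 1/5.
[A_1A_2P] = ½·((-12)·(4−(56/5)) + (-5)·(56/5−1) + (-8/5)·(1−4)) = ½·(432/5 − 51 + 24/5) = 201/10, so the A_3-coordinate is 3/5.
Check: 1/5 + 1/5 + 3/5 = 1.

(1/5, 1/5, 3/5)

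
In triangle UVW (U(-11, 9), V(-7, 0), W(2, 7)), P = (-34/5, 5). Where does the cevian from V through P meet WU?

(-20/3, 25/3)

Barycentric coordinates of P with respect to UVW: (2/5, 2/5, 1/5).
On side WU the V-coordinate is zero; dropping P's V-weight 2/5 and renormalizing the remaining 1/5 : 2/5 gives weights 1/3, 2/3 on W, U.
Q = (1/3)·(2, 7) + (2/3)·(-11, 9) = (-20/3, 25/3).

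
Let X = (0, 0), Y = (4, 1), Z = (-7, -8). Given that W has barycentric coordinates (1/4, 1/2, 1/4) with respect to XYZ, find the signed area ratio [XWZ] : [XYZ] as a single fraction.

The signed ratio [XWZ]/[XYZ] equals the barycentric coordinate of W at vertex Y, which is 1/2.

1/2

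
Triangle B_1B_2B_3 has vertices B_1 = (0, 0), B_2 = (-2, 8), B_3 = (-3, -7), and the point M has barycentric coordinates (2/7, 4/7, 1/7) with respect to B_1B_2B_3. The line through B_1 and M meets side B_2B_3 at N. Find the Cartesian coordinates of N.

(-11/5, 5)

Line B_1M meets B_2B_3 where the B_1-coordinate vanishes; zeroing M's B_1-weight and renormalizing leaves B_2, B_3-weights 4/7 : 1/7 → (4/5, 1/5).
So N = (4/5)·B_2 + (1/5)·B_3 = (-11/5, 5).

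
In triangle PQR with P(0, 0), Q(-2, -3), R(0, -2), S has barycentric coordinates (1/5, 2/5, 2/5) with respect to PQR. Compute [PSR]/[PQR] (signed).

The signed ratio [PSR]/[PQR] equals the barycentric coordinate of S at vertex Q, which is 2/5.

2/5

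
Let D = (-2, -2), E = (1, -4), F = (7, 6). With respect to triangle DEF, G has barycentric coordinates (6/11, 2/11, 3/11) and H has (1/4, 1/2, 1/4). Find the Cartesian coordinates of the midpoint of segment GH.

Barycentric coordinates of the midpoint are the average: (35/88, 15/44, 23/88).
Converting: (35/88)·D + (15/44)·E + (23/88)·F = (11/8, -13/22).

(11/8, -13/22)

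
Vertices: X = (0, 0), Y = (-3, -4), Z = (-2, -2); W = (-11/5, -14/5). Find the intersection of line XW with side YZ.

Barycentric coordinates of W with respect to XYZ: (1/5, 3/5, 1/5).
On side YZ the X-coordinate is zero; dropping W's X-weight 1/5 and renormalizing the remaining 3/5 : 1/5 gives weights 3/4, 1/4 on Y, Z.
V = (3/4)·(-3, -4) + (1/4)·(-2, -2) = (-11/4, -7/2).

(-11/4, -7/2)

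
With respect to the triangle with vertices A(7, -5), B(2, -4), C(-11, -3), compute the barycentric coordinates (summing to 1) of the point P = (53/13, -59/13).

(8/13, 4/13, 1/13)

Signed area of the reference triangle: [ABC] = ½·(7·(-4−(-3)) + 2·(-3−(-5)) + (-11)·(-5−(-4))) = ½·(-7 + 4 + 11) = 4.
[PBC] = ½·((53/13)·(-4−(-3)) + 2·(-3−(-59/13)) + (-11)·(-59/13−(-4))) = ½·(-53/13 + 40/13 + 77/13) = 32/13, so the A-coordinate is (32/13)/4 = 8/13.
[APC] = ½·(7·(-59/13−(-3)) + (53/13)·(-3−(-5)) + (-11)·(-5−(-59/13))) = ½·(-140/13 + 106/13 + 66/13) = 16/13, so the B-coordinate is 4/13.
[ABP] = ½·(7·(-4−(-59/13)) + 2·(-59/13−(-5)) + (53/13)·(-5−(-4))) = ½·(49/13 + 12/13 − 53/13) = 4/13, so the C-coordinate is 1/13.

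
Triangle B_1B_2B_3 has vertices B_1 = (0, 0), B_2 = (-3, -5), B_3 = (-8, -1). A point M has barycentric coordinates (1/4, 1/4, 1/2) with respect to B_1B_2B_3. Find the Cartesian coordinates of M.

M = (1/4)·B_1 + (1/4)·B_2 + (1/2)·B_3.
x-coordinate: (1/4)·0 + (1/4)·(-3) + (1/2)·(-8) = -19/4.
y-coordinate: (1/4)·0 + (1/4)·(-5) + (1/2)·(-1) = -7/4.

(-19/4, -7/4)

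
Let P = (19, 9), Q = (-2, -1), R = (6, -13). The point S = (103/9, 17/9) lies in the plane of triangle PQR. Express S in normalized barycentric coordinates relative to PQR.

(5/9, 2/9, 2/9)

Signed area of the reference triangle: [PQR] = ½·(19·(-1−(-13)) + (-2)·(-13−9) + 6·(9−(-1))) = ½·(228 + 44 + 60) = 166.
[SQR] = ½·((103/9)·(-1−(-13)) + (-2)·(-13−(17/9)) + 6·(17/9−(-1))) = ½·(412/3 + 268/9 + 52/3) = 830/9, so the P-coordinate is (830/9)/166 = 5/9.
[PSR] = ½·(19·(17/9−(-13)) + (103/9)·(-13−9) + 6·(9−(17/9))) = ½·(2546/9 − 2266/9 + 128/3) = 332/9, so the Q-coordinate is 2/9.
[PQS] = ½·(19·(-1−(17/9)) + (-2)·(17/9−9) + (103/9)·(9−(-1))) = ½·(-494/9 + 128/9 + 1030/9) = 332/9, so the R-coordinate is 2/9.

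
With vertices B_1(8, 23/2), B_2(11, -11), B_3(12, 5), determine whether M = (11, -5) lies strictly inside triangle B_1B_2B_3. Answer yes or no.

Barycentric coordinates of M: (4/47, 31/47, 12/47).
The three coordinates are positive, positive, positive; a point is interior exactly when all three are positive.

yes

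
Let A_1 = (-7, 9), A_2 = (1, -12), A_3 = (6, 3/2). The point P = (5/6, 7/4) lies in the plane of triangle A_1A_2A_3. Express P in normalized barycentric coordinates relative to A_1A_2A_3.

Signed area of the reference triangle: [A_1A_2A_3] = ½·((-7)·(-12−(3/2)) + 1·(3/2−9) + 6·(9−(-12))) = ½·(189/2 − 15/2 + 126) = 213/2.
[PA_2A_3] = ½·((5/6)·(-12−(3/2)) + 1·(3/2−(7/4)) + 6·(7/4−(-12))) = ½·(-45/4 − 1/4 + 165/2) = 71/2, so the A_1-coordinate is (71/2)/(213/2) = 1/3.
[A_1PA_3] = ½·((-7)·(7/4−(3/2)) + (5/6)·(3/2−9) + 6·(9−(7/4))) = ½·(-7/4 − 25/4 + 87/2) = 71/4, so the A_2-coordinate is 1/6.
[A_1A_2P] = ½·((-7)·(-12−(7/4)) + 1·(7/4−9) + (5/6)·(9−(-12))) = ½·(385/4 − 29/4 + 35/2) = 213/4, so the A_3-coordinate is 1/2.
Check: 1/3 + 1/6 + 1/2 = 1.

(1/3, 1/6, 1/2)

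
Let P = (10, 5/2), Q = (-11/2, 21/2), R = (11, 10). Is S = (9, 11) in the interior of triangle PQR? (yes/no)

Barycentric coordinates of S: (-62/497, 64/497, 495/497).
The three coordinates are negative, positive, positive; a point is interior exactly when all three are positive.

no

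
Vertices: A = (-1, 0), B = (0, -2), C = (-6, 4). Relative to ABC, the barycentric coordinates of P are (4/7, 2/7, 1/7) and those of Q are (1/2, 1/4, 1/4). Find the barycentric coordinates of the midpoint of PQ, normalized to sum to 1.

(15/28, 15/56, 11/56)

Since both coordinate triples sum to 1, the midpoint's barycentrics are the componentwise average.
(4/7+1/2)/2 = 15/28; similarly 15/56 and 11/56.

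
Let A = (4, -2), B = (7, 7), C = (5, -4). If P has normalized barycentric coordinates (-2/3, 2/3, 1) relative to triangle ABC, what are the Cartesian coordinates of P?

(7, 2)

P = (-2/3)·A + (2/3)·B + 1·C.
x-coordinate: (-2/3)·4 + (2/3)·7 + 1·5 = 7.
y-coordinate: (-2/3)·(-2) + (2/3)·7 + 1·(-4) = 2.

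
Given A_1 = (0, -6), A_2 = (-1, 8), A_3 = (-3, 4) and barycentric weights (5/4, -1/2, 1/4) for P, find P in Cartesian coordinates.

(-1/4, -21/2)

P = (5/4)·A_1 + (-1/2)·A_2 + (1/4)·A_3.
x-coordinate: (5/4)·0 + (-1/2)·(-1) + (1/4)·(-3) = -1/4.
y-coordinate: (5/4)·(-6) + (-1/2)·8 + (1/4)·4 = -21/2.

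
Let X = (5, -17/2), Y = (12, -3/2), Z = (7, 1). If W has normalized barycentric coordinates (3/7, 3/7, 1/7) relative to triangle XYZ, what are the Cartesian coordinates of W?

W = (3/7)·X + (3/7)·Y + (1/7)·Z.
x-coordinate: (3/7)·5 + (3/7)·12 + (1/7)·7 = 58/7.
y-coordinate: (3/7)·(-17/2) + (3/7)·(-3/2) + (1/7)·1 = -29/7.

(58/7, -29/7)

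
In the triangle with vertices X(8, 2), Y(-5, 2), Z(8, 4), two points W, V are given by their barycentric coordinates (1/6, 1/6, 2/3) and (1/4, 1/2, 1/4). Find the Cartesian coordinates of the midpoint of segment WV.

(11/3, 35/12)

Barycentric coordinates of the midpoint are the average: (5/24, 1/3, 11/24).
Converting: (5/24)·X + (1/3)·Y + (11/24)·Z = (11/3, 35/12).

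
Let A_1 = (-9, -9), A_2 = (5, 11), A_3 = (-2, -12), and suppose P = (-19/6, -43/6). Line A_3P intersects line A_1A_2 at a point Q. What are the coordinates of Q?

Barycentric coordinates of P with respect to A_1A_2A_3: (1/3, 1/6, 1/2).
On side A_1A_2 the A_3-coordinate is zero; dropping P's A_3-weight 1/2 and renormalizing the remaining 1/3 : 1/6 gives weights 2/3, 1/3 on A_1, A_2.
Q = (2/3)·(-9, -9) + (1/3)·(5, 11) = (-13/3, -7/3).

(-13/3, -7/3)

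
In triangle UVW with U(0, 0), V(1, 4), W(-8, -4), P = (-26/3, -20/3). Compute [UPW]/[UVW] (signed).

[UVW] = ½·(0·(4−(-4)) + 1·(-4−0) + (-8)·(0−4)) = ½·(0 − 4 + 32) = 14.
[UPW] = ½·(0·(-20/3−(-4)) + (-26/3)·(-4−0) + (-8)·(0−(-20/3))) = ½·(0 + 104/3 − 160/3) = -28/3, so the ratio is (-28/3)/14 = -2/3.

-2/3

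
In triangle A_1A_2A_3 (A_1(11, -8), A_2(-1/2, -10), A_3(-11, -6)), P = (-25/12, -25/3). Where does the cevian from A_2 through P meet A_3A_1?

(-11/3, -20/3)

Barycentric coordinates of P with respect to A_1A_2A_3: (1/6, 1/2, 1/3).
On side A_3A_1 the A_2-coordinate is zero; dropping P's A_2-weight 1/2 and renormalizing the remaining 1/3 : 1/6 gives weights 2/3, 1/3 on A_3, A_1.
Q = (2/3)·(-11, -6) + (1/3)·(11, -8) = (-11/3, -20/3).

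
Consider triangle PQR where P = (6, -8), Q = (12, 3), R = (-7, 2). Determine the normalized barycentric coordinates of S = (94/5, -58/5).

(7/5, 2/5, -4/5)

Signed area of the reference triangle: [PQR] = ½·(6·(3−2) + 12·(2−(-8)) + (-7)·(-8−3)) = ½·(6 + 120 + 77) = 203/2.
[SQR] = ½·((94/5)·(3−2) + 12·(2−(-58/5)) + (-7)·(-58/5−3)) = ½·(94/5 + 816/5 + 511/5) = 1421/10, so the P-coordinate is (1421/10)/(203/2) = 7/5.
[PSR] = ½·(6·(-58/5−2) + (94/5)·(2−(-8)) + (-7)·(-8−(-58/5))) = ½·(-408/5 + 188 − 126/5) = 203/5, so the Q-coordinate is 2/5.
[PQS] = ½·(6·(3−(-58/5)) + 12·(-58/5−(-8)) + (94/5)·(-8−3)) = ½·(438/5 − 216/5 − 1034/5) = -406/5, so the R-coordinate is -4/5.
Check: 7/5 + 2/5 − 4/5 = 1.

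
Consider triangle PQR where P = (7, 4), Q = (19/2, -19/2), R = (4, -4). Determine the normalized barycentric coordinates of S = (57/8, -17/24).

(7/12, 1/4, 1/6)

Signed area of the reference triangle: [PQR] = ½·(7·(-19/2−(-4)) + (19/2)·(-4−4) + 4·(4−(-19/2))) = ½·(-77/2 − 76 + 54) = -121/4.
[SQR] = ½·((57/8)·(-19/2−(-4)) + (19/2)·(-4−(-17/24)) + 4·(-17/24−(-19/2))) = ½·(-627/16 − 1501/48 + 211/6) = -847/48, so the P-coordinate is (-847/48)/(-121/4) = 7/12.
[PSR] = ½·(7·(-17/24−(-4)) + (57/8)·(-4−4) + 4·(4−(-17/24))) = ½·(553/24 − 57 + 113/6) = -121/16, so the Q-coordinate is 1/4.
[PQS] = ½·(7·(-19/2−(-17/24)) + (19/2)·(-17/24−4) + (57/8)·(4−(-19/2))) = ½·(-1477/24 − 2147/48 + 1539/16) = -121/24, so the R-coordinate is 1/6.
Check: 7/12 + 1/4 + 1/6 = 1.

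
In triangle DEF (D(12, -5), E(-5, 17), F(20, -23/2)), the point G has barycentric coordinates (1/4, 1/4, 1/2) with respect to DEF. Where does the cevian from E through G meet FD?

Line EG meets FD where the E-coordinate vanishes; zeroing G's E-weight and renormalizing leaves F, D-weights 1/2 : 1/4 → (2/3, 1/3).
So H = (2/3)·F + (1/3)·D = (52/3, -28/3).

(52/3, -28/3)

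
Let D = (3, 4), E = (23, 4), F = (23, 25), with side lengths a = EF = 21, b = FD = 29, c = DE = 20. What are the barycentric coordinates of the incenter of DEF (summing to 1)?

The incenter has barycentric coordinates proportional to the opposite side lengths: (21 : 29 : 20).
Normalizing by 21+29+20 = 70 gives (3/10, 29/70, 2/7).

(3/10, 29/70, 2/7)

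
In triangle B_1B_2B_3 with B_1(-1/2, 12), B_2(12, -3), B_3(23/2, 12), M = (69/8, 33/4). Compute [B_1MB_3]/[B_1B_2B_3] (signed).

[B_1B_2B_3] = ½·((-1/2)·(-3−12) + 12·(12−12) + (23/2)·(12−(-3))) = ½·(15/2 + 0 + 345/2) = 90.
[B_1MB_3] = ½·((-1/2)·(33/4−12) + (69/8)·(12−12) + (23/2)·(12−(33/4))) = ½·(15/8 + 0 + 345/8) = 45/2, so the ratio is (45/2)/90 = 1/4.

1/4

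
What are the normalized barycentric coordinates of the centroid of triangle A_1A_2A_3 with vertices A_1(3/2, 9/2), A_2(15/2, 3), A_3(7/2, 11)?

The centroid is the average of the vertices, so each weight is 1/3.

(1/3, 1/3, 1/3)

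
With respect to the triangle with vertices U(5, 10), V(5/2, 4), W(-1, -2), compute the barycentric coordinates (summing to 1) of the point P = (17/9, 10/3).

(2/9, 4/9, 1/3)

Signed area of the reference triangle: [UVW] = ½·(5·(4−(-2)) + (5/2)·(-2−10) + (-1)·(10−4)) = ½·(30 − 30 − 6) = -3.
[PVW] = ½·((17/9)·(4−(-2)) + (5/2)·(-2−(10/3)) + (-1)·(10/3−4)) = ½·(34/3 − 40/3 + 2/3) = -2/3, so the U-coordinate is (-2/3)/(-3) = 2/9.
[UPW] = ½·(5·(10/3−(-2)) + (17/9)·(-2−10) + (-1)·(10−(10/3))) = ½·(80/3 − 68/3 − 20/3) = -4/3, so the V-coordinate is 4/9.
[UVP] = ½·(5·(4−(10/3)) + (5/2)·(10/3−10) + (17/9)·(10−4)) = ½·(10/3 − 50/3 + 34/3) = -1, so the W-coordinate is 1/3.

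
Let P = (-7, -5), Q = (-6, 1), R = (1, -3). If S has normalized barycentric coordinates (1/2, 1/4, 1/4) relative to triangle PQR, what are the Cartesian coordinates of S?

(-19/4, -3)

S = (1/2)·P + (1/4)·Q + (1/4)·R.
x-coordinate: (1/2)·(-7) + (1/4)·(-6) + (1/4)·1 = -19/4.
y-coordinate: (1/2)·(-5) + (1/4)·1 + (1/4)·(-3) = -3.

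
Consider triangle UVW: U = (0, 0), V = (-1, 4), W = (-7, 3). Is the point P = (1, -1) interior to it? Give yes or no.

no

Barycentric coordinates of P: (32/25, -4/25, -3/25).
The three coordinates are positive, negative, negative; a point is interior exactly when all three are positive.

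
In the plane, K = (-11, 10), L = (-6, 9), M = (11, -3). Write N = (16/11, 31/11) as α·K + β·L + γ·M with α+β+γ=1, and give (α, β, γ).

(4/11, 1/11, 6/11)

Signed area of the reference triangle: [KLM] = ½·((-11)·(9−(-3)) + (-6)·(-3−10) + 11·(10−9)) = ½·(-132 + 78 + 11) = -43/2.
[NLM] = ½·((16/11)·(9−(-3)) + (-6)·(-3−(31/11)) + 11·(31/11−9)) = ½·(192/11 + 384/11 − 68) = -86/11, so the K-coordinate is (-86/11)/(-43/2) = 4/11.
[KNM] = ½·((-11)·(31/11−(-3)) + (16/11)·(-3−10) + 11·(10−(31/11))) = ½·(-64 − 208/11 + 79) = -43/22, so the L-coordinate is 1/11.
[KLN] = ½·((-11)·(9−(31/11)) + (-6)·(31/11−10) + (16/11)·(10−9)) = ½·(-68 + 474/11 + 16/11) = -129/11, so the M-coordinate is 6/11.
Check: 4/11 + 1/11 + 6/11 = 1.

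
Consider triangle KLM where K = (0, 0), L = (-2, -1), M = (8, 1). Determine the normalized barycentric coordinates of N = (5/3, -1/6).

Signed area of the reference triangle: [KLM] = ½·(0·(-1−1) + (-2)·(1−0) + 8·(0−(-1))) = ½·(0 − 2 + 8) = 3.
[NLM] = ½·((5/3)·(-1−1) + (-2)·(1−(-1/6)) + 8·(-1/6−(-1))) = ½·(-10/3 − 7/3 + 20/3) = 1/2, so the K-coordinate is (1/2)/3 = 1/6.
[KNM] = ½·(0·(-1/6−1) + (5/3)·(1−0) + 8·(0−(-1/6))) = ½·(0 + 5/3 + 4/3) = 3/2, so the L-coordinate is 1/2.
[KLN] = ½·(0·(-1−(-1/6)) + (-2)·(-1/6−0) + (5/3)·(0−(-1))) = ½·(0 + 1/3 + 5/3) = 1, so the M-coordinate is 1/3.
Check: 1/6 + 1/2 + 1/3 = 1.

(1/6, 1/2, 1/3)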